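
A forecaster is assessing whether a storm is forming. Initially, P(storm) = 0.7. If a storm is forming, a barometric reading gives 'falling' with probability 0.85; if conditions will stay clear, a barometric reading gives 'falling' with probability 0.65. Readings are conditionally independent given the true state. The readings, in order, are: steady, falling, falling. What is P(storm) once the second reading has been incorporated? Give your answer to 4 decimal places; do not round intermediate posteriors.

After 'steady': P(storm) = 0.15·0.7000 / (0.15·0.7000 + 0.35·0.3000) ≈ 0.5000
After 'falling': P(storm) = 0.85·0.5000 / (0.85·0.5000 + 0.65·0.5000) ≈ 0.5667

0.5667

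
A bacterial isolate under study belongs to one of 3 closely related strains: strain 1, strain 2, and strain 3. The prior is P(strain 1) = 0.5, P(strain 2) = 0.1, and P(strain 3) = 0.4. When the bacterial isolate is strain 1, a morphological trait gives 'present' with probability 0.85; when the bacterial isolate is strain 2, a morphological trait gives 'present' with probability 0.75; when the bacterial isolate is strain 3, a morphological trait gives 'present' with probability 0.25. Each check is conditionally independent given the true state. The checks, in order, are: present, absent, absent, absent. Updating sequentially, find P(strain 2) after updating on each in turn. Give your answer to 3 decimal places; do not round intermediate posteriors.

After 'present': normaliser = 0.85·0.5000 + 0.75·0.1000 + 0.25·0.4000; P(strain 1) ≈ 0.7083, P(strain 2) ≈ 0.1250, P(strain 3) ≈ 0.1667
After 'absent': normaliser = 0.15·0.7083 + 0.25·0.1250 + 0.75·0.1667; P(strain 1) ≈ 0.4048, P(strain 2) ≈ 0.1190, P(strain 3) ≈ 0.4762
After 'absent': normaliser = 0.15·0.4048 + 0.25·0.1190 + 0.75·0.4762; P(strain 1) ≈ 0.1356, P(strain 2) ≈ 0.0665, P(strain 3) ≈ 0.7979
After 'absent': normaliser = 0.15·0.1356 + 0.25·0.0665 + 0.75·0.7979; P(strain 1) ≈ 0.0320, P(strain 2) ≈ 0.0262, P(strain 3) ≈ 0.9418

0.026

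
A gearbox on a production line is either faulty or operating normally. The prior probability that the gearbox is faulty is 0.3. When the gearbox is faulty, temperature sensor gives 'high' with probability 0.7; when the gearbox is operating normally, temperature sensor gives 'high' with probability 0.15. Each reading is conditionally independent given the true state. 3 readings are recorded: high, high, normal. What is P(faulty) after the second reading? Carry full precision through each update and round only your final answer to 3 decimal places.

0.903

Each posterior becomes the prior for the next update.
After 'high': P(faulty) = 0.7·0.3000 / (0.7·0.3000 + 0.15·0.7000) ≈ 0.6667
After 'high': P(faulty) = 0.7·0.6667 / (0.7·0.6667 + 0.15·0.3333) ≈ 0.9032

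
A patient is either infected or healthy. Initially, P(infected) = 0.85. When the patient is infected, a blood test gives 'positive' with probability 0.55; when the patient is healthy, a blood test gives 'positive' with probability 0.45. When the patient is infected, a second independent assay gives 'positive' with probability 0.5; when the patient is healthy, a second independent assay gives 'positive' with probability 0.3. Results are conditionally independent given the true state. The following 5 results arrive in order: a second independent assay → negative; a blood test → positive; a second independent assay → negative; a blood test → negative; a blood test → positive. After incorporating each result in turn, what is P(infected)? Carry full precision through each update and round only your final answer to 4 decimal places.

Each posterior becomes the prior for the next update.
After a second independent assay='negative': P(infected) = 0.5·0.8500 / (0.5·0.8500 + 0.7·0.1500) ≈ 0.8019
After a blood test='positive': P(infected) = 0.55·0.8019 / (0.55·0.8019 + 0.45·0.1981) ≈ 0.8319
After a second independent assay='negative': P(infected) = 0.5·0.8319 / (0.5·0.8319 + 0.7·0.1681) ≈ 0.7794
After a blood test='negative': P(infected) = 0.45·0.7794 / (0.45·0.7794 + 0.55·0.2206) ≈ 0.7430
After a blood test='positive': P(infected) = 0.55·0.7430 / (0.55·0.7430 + 0.45·0.2570) ≈ 0.7794

0.7794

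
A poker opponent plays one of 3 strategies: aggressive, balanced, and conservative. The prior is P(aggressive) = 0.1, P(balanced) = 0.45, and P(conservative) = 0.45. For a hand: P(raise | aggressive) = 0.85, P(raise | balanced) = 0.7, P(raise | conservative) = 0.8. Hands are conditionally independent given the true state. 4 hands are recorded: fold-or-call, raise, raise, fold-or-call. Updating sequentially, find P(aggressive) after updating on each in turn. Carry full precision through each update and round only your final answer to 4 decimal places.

0.0493

After 'fold-or-call': normaliser = 0.15·0.1000 + 0.3·0.4500 + 0.2·0.4500; P(aggressive) ≈ 0.0625, P(balanced) ≈ 0.5625, P(conservative) ≈ 0.3750
After 'raise': normaliser = 0.85·0.0625 + 0.7·0.5625 + 0.8·0.3750; P(aggressive) ≈ 0.0711, P(balanced) ≈ 0.5272, P(conservative) ≈ 0.4017
After 'raise': normaliser = 0.85·0.0711 + 0.7·0.5272 + 0.8·0.4017; P(aggressive) ≈ 0.0805, P(balanced) ≈ 0.4915, P(conservative) ≈ 0.4280
After 'fold-or-call': normaliser = 0.15·0.0805 + 0.3·0.4915 + 0.2·0.4280; P(aggressive) ≈ 0.0493, P(balanced) ≈ 0.6015, P(conservative) ≈ 0.3492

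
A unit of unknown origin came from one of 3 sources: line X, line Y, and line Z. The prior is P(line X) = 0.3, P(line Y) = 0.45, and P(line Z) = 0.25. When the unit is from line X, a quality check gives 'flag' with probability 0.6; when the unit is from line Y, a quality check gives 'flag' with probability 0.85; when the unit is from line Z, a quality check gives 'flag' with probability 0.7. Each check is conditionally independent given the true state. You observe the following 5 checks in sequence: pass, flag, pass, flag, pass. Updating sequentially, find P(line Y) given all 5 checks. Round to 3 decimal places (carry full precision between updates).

0.097

After 'pass': normaliser = 0.4·0.3000 + 0.15·0.4500 + 0.3·0.2500; P(line X) ≈ 0.4571, P(line Y) ≈ 0.2571, P(line Z) ≈ 0.2857
After 'flag': normaliser = 0.6·0.4571 + 0.85·0.2571 + 0.7·0.2857; P(line X) ≈ 0.3959, P(line Y) ≈ 0.3155, P(line Z) ≈ 0.2887
After 'pass': normaliser = 0.4·0.3959 + 0.15·0.3155 + 0.3·0.2887; P(line X) ≈ 0.5418, P(line Y) ≈ 0.1619, P(line Z) ≈ 0.2963
After 'flag': normaliser = 0.6·0.5418 + 0.85·0.1619 + 0.7·0.2963; P(line X) ≈ 0.4851, P(line Y) ≈ 0.2054, P(line Z) ≈ 0.3095
After 'pass': normaliser = 0.4·0.4851 + 0.15·0.2054 + 0.3·0.3095; P(line X) ≈ 0.6108, P(line Y) ≈ 0.0970, P(line Z) ≈ 0.2923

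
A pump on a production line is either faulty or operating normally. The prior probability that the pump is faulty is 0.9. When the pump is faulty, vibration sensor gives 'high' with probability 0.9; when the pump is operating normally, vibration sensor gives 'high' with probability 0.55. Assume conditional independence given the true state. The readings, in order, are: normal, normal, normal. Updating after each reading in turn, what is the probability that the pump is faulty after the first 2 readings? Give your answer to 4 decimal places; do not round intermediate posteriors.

After 'normal': P(faulty) = 0.1·0.9000 / (0.1·0.9000 + 0.45·0.1000) ≈ 0.6667
After 'normal': P(faulty) = 0.1·0.6667 / (0.1·0.6667 + 0.45·0.3333) ≈ 0.3077

0.3077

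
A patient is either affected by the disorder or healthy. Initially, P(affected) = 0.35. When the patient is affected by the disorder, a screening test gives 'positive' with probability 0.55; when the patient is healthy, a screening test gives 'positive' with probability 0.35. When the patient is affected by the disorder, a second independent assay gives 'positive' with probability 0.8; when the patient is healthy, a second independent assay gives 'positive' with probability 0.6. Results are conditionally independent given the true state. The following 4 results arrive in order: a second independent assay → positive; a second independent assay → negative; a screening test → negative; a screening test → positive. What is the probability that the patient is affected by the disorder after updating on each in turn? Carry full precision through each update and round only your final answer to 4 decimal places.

Apply Bayes' rule sequentially, carrying P(affected) forward.
After a second independent assay='positive': P(affected) = 0.8·0.3500 / (0.8·0.3500 + 0.6·0.6500) ≈ 0.4179
After a second independent assay='negative': P(affected) = 0.2·0.4179 / (0.2·0.4179 + 0.4·0.5821) ≈ 0.2642
After a screening test='negative': P(affected) = 0.45·0.2642 / (0.45·0.2642 + 0.65·0.7358) ≈ 0.1991
After a screening test='positive': P(affected) = 0.55·0.1991 / (0.55·0.1991 + 0.35·0.8009) ≈ 0.2809

0.2809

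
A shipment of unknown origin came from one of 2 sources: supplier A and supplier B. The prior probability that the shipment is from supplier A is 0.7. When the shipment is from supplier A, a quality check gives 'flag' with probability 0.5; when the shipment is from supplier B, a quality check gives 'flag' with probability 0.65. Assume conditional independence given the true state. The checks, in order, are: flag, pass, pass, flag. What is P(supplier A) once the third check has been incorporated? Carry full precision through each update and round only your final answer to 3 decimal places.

After 'flag': P(supplier A) = 0.5·0.7000 / (0.5·0.7000 + 0.65·0.3000) ≈ 0.6422
After 'pass': P(supplier A) = 0.5·0.6422 / (0.5·0.6422 + 0.35·0.3578) ≈ 0.7194
After 'pass': P(supplier A) = 0.5·0.7194 / (0.5·0.7194 + 0.35·0.2806) ≈ 0.7855

0.786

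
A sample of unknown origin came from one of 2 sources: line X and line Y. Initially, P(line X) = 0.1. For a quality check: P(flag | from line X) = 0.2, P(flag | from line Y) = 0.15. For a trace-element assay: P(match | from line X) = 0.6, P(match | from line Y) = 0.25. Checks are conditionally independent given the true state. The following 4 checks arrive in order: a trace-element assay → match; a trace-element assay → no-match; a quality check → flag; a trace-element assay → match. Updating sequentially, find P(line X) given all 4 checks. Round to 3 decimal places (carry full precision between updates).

Apply Bayes' rule sequentially, carrying P(line X) forward.
After a trace-element assay='match': P(line X) = 0.6·0.1000 / (0.6·0.1000 + 0.25·0.9000) ≈ 0.2105
After a trace-element assay='no-match': P(line X) = 0.4·0.2105 / (0.4·0.2105 + 0.75·0.7895) ≈ 0.1245
After a quality check='flag': P(line X) = 0.2·0.1245 / (0.2·0.1245 + 0.15·0.8755) ≈ 0.1594
After a trace-element assay='match': P(line X) = 0.6·0.1594 / (0.6·0.1594 + 0.25·0.8406) ≈ 0.3128

0.313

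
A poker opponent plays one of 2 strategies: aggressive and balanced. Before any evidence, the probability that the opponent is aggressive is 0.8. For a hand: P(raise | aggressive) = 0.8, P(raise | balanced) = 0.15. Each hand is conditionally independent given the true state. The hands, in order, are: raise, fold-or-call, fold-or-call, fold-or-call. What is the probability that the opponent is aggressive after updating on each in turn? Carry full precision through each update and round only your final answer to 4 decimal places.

After 'raise': P(aggressive) = 0.8·0.8000 / (0.8·0.8000 + 0.15·0.2000) ≈ 0.9552
After 'fold-or-call': P(aggressive) = 0.2·0.9552 / (0.2·0.9552 + 0.85·0.0448) ≈ 0.8339
After 'fold-or-call': P(aggressive) = 0.2·0.8339 / (0.2·0.8339 + 0.85·0.1661) ≈ 0.5415
After 'fold-or-call': P(aggressive) = 0.2·0.5415 / (0.2·0.5415 + 0.85·0.4585) ≈ 0.2175

0.2175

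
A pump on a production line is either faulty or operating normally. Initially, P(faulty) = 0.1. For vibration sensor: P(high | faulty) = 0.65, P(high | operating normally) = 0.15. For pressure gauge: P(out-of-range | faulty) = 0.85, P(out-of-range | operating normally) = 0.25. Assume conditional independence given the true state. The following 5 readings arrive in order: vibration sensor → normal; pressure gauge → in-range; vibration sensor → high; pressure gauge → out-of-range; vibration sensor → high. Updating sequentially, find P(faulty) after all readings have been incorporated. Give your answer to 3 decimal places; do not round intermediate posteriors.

Each posterior becomes the prior for the next update.
After vibration sensor='normal': P(faulty) = 0.35·0.1000 / (0.35·0.1000 + 0.85·0.9000) ≈ 0.0437
After pressure gauge='in-range': P(faulty) = 0.15·0.0437 / (0.15·0.0437 + 0.75·0.9563) ≈ 0.0091
After vibration sensor='high': P(faulty) = 0.65·0.0091 / (0.65·0.0091 + 0.15·0.9909) ≈ 0.0381
After pressure gauge='out-of-range': P(faulty) = 0.85·0.0381 / (0.85·0.0381 + 0.25·0.9619) ≈ 0.1188
After vibration sensor='high': P(faulty) = 0.65·0.1188 / (0.65·0.1188 + 0.15·0.8812) ≈ 0.3688

0.369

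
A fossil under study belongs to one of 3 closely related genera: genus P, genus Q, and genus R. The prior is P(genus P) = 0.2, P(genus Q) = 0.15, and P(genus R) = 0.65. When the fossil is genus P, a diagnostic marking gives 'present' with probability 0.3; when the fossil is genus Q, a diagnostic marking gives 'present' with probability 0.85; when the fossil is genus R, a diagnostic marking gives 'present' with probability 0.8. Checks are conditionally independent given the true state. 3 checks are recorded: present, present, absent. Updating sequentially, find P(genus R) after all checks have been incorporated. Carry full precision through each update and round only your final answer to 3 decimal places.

0.742

After 'present': normaliser = 0.3·0.2000 + 0.85·0.1500 + 0.8·0.6500; P(genus P) ≈ 0.0848, P(genus Q) ≈ 0.1802, P(genus R) ≈ 0.7350
After 'present': normaliser = 0.3·0.0848 + 0.85·0.1802 + 0.8·0.7350; P(genus P) ≈ 0.0332, P(genus Q) ≈ 0.1998, P(genus R) ≈ 0.7670
After 'absent': normaliser = 0.7·0.0332 + 0.15·0.1998 + 0.2·0.7670; P(genus P) ≈ 0.1124, P(genus Q) ≈ 0.1451, P(genus R) ≈ 0.7425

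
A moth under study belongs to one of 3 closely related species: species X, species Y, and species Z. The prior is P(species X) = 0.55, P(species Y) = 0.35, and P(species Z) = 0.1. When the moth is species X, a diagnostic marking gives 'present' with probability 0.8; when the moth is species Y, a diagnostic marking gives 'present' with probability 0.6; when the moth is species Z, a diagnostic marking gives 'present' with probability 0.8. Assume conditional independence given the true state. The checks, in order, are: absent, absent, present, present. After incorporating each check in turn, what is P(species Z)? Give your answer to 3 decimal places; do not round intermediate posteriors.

0.070

After 'absent': normaliser = 0.2·0.5500 + 0.4·0.3500 + 0.2·0.1000; P(species X) ≈ 0.4074, P(species Y) ≈ 0.5185, P(species Z) ≈ 0.0741
After 'absent': normaliser = 0.2·0.4074 + 0.4·0.5185 + 0.2·0.0741; P(species X) ≈ 0.2683, P(species Y) ≈ 0.6829, P(species Z) ≈ 0.0488
After 'present': normaliser = 0.8·0.2683 + 0.6·0.6829 + 0.8·0.0488; P(species X) ≈ 0.3235, P(species Y) ≈ 0.6176, P(species Z) ≈ 0.0588
After 'present': normaliser = 0.8·0.3235 + 0.6·0.6176 + 0.8·0.0588; P(species X) ≈ 0.3826, P(species Y) ≈ 0.5478, P(species Z) ≈ 0.0696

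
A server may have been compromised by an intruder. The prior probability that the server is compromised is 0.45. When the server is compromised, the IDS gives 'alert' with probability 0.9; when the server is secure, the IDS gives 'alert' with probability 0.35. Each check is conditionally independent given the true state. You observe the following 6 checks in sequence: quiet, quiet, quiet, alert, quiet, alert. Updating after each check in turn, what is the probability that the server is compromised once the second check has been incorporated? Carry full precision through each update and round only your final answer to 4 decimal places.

0.0190

Each posterior becomes the prior for the next update.
After 'quiet': P(compromised) = 0.1·0.4500 / (0.1·0.4500 + 0.65·0.5500) ≈ 0.1118
After 'quiet': P(compromised) = 0.1·0.1118 / (0.1·0.1118 + 0.65·0.8882) ≈ 0.0190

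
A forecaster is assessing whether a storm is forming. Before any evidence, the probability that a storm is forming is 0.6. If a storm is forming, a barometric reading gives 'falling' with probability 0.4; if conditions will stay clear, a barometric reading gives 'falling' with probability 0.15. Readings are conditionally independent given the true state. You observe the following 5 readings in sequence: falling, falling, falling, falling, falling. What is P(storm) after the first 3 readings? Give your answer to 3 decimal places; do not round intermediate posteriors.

After 'falling': P(storm) = 0.4·0.6000 / (0.4·0.6000 + 0.15·0.4000) ≈ 0.8000
After 'falling': P(storm) = 0.4·0.8000 / (0.4·0.8000 + 0.15·0.2000) ≈ 0.9143
After 'falling': P(storm) = 0.4·0.9143 / (0.4·0.9143 + 0.15·0.0857) ≈ 0.9660

0.966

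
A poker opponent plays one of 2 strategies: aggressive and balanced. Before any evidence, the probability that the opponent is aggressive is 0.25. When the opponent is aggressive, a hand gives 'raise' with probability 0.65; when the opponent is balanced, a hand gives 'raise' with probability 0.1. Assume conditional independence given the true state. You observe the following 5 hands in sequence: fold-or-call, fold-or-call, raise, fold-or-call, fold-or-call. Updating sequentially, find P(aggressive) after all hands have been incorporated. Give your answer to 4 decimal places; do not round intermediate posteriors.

0.0472

After 'fold-or-call': P(aggressive) = 0.35·0.2500 / (0.35·0.2500 + 0.9·0.7500) ≈ 0.1148
After 'fold-or-call': P(aggressive) = 0.35·0.1148 / (0.35·0.1148 + 0.9·0.8852) ≈ 0.0480
After 'raise': P(aggressive) = 0.65·0.0480 / (0.65·0.0480 + 0.1·0.9520) ≈ 0.2468
After 'fold-or-call': P(aggressive) = 0.35·0.2468 / (0.35·0.2468 + 0.9·0.7532) ≈ 0.1130
After 'fold-or-call': P(aggressive) = 0.35·0.1130 / (0.35·0.1130 + 0.9·0.8870) ≈ 0.0472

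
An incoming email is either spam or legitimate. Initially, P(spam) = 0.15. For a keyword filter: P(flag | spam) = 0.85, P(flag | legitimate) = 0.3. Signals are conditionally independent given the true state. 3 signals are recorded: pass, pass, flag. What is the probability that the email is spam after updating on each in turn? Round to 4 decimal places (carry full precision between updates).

0.0224

Apply Bayes' rule sequentially, carrying P(spam) forward.
After 'pass': P(spam) = 0.15·0.1500 / (0.15·0.1500 + 0.7·0.8500) ≈ 0.0364
After 'pass': P(spam) = 0.15·0.0364 / (0.15·0.0364 + 0.7·0.9636) ≈ 0.0080
After 'flag': P(spam) = 0.85·0.0080 / (0.85·0.0080 + 0.3·0.9920) ≈ 0.0224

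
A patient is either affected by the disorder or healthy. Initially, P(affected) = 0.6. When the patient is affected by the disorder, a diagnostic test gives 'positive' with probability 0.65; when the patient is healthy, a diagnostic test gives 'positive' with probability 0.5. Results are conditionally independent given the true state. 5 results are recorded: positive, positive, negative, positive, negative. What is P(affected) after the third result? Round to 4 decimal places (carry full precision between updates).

After 'positive': P(affected) = 0.65·0.6000 / (0.65·0.6000 + 0.5·0.4000) ≈ 0.6610
After 'positive': P(affected) = 0.65·0.6610 / (0.65·0.6610 + 0.5·0.3390) ≈ 0.7171
After 'negative': P(affected) = 0.35·0.7171 / (0.35·0.7171 + 0.5·0.2829) ≈ 0.6396

0.6396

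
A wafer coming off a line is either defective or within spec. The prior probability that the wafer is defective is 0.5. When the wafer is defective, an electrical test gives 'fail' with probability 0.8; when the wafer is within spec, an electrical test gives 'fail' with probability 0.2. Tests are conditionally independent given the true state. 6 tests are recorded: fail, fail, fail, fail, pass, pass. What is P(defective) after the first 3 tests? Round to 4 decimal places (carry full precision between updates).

0.9846

Apply Bayes' rule sequentially, carrying P(defective) forward.
After 'fail': P(defective) = 0.8·0.5000 / (0.8·0.5000 + 0.2·0.5000) ≈ 0.8000
After 'fail': P(defective) = 0.8·0.8000 / (0.8·0.8000 + 0.2·0.2000) ≈ 0.9412
After 'fail': P(defective) = 0.8·0.9412 / (0.8·0.9412 + 0.2·0.0588) ≈ 0.9846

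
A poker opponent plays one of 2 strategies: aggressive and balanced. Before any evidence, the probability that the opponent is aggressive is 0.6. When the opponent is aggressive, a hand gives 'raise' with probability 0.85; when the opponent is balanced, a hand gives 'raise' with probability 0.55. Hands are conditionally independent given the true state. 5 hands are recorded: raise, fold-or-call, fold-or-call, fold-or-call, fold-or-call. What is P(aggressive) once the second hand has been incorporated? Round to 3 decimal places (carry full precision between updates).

0.436

Apply Bayes' rule sequentially, carrying P(aggressive) forward.
After 'raise': P(aggressive) = 0.85·0.6000 / (0.85·0.6000 + 0.55·0.4000) ≈ 0.6986
After 'fold-or-call': P(aggressive) = 0.15·0.6986 / (0.15·0.6986 + 0.45·0.3014) ≈ 0.4359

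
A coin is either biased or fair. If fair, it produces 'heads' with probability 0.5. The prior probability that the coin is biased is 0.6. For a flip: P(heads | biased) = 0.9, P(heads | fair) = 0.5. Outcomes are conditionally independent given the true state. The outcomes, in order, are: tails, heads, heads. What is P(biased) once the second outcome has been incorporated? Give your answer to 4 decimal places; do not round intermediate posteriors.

Each posterior becomes the prior for the next update.
After 'tails': P(biased) = 0.1·0.6000 / (0.1·0.6000 + 0.5·0.4000) ≈ 0.2308
After 'heads': P(biased) = 0.9·0.2308 / (0.9·0.2308 + 0.5·0.7692) ≈ 0.3506

0.3506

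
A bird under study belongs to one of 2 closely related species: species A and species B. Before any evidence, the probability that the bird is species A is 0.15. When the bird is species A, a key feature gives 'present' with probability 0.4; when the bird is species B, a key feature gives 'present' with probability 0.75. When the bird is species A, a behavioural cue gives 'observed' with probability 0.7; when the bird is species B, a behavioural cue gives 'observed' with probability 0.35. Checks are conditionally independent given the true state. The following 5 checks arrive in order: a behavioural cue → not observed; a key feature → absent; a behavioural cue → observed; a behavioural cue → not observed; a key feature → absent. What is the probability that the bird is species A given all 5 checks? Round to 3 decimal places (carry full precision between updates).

After a behavioural cue='not observed': P(species A) = 0.3·0.1500 / (0.3·0.1500 + 0.65·0.8500) ≈ 0.0753
After a key feature='absent': P(species A) = 0.6·0.0753 / (0.6·0.0753 + 0.25·0.9247) ≈ 0.1635
After a behavioural cue='observed': P(species A) = 0.7·0.1635 / (0.7·0.1635 + 0.35·0.8365) ≈ 0.2811
After a behavioural cue='not observed': P(species A) = 0.3·0.2811 / (0.3·0.2811 + 0.65·0.7189) ≈ 0.1529
After a key feature='absent': P(species A) = 0.6·0.1529 / (0.6·0.1529 + 0.25·0.8471) ≈ 0.3022

0.302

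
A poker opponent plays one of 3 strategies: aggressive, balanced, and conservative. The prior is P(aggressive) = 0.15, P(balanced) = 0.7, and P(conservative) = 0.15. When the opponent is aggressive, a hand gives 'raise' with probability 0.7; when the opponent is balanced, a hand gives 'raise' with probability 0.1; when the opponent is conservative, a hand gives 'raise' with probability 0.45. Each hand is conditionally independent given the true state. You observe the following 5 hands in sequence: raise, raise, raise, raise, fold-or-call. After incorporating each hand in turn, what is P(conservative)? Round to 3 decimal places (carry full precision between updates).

0.237

Each posterior becomes the prior for the next update.
After 'raise': normaliser = 0.7·0.1500 + 0.1·0.7000 + 0.45·0.1500; P(aggressive) ≈ 0.4330, P(balanced) ≈ 0.2887, P(conservative) ≈ 0.2784
After 'raise': normaliser = 0.7·0.4330 + 0.1·0.2887 + 0.45·0.2784; P(aggressive) ≈ 0.6629, P(balanced) ≈ 0.0631, P(conservative) ≈ 0.2740
After 'raise': normaliser = 0.7·0.6629 + 0.1·0.0631 + 0.45·0.2740; P(aggressive) ≈ 0.7817, P(balanced) ≈ 0.0106, P(conservative) ≈ 0.2077
After 'raise': normaliser = 0.7·0.7817 + 0.1·0.0106 + 0.45·0.2077; P(aggressive) ≈ 0.8527, P(balanced) ≈ 0.0017, P(conservative) ≈ 0.1456
After 'fold-or-call': normaliser = 0.3·0.8527 + 0.9·0.0017 + 0.55·0.1456; P(aggressive) ≈ 0.7582, P(balanced) ≈ 0.0044, P(conservative) ≈ 0.2374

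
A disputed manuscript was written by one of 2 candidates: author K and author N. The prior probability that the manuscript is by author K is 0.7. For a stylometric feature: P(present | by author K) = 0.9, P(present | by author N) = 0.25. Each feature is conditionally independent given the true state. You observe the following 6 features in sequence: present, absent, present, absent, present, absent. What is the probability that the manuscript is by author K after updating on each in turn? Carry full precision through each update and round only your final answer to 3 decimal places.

After 'present': P(author K) = 0.9·0.7000 / (0.9·0.7000 + 0.25·0.3000) ≈ 0.8936
After 'absent': P(author K) = 0.1·0.8936 / (0.1·0.8936 + 0.75·0.1064) ≈ 0.5283
After 'present': P(author K) = 0.9·0.5283 / (0.9·0.5283 + 0.25·0.4717) ≈ 0.8013
After 'absent': P(author K) = 0.1·0.8013 / (0.1·0.8013 + 0.75·0.1987) ≈ 0.3496
After 'present': P(author K) = 0.9·0.3496 / (0.9·0.3496 + 0.25·0.6504) ≈ 0.6593
After 'absent': P(author K) = 0.1·0.6593 / (0.1·0.6593 + 0.75·0.3407) ≈ 0.2051

0.205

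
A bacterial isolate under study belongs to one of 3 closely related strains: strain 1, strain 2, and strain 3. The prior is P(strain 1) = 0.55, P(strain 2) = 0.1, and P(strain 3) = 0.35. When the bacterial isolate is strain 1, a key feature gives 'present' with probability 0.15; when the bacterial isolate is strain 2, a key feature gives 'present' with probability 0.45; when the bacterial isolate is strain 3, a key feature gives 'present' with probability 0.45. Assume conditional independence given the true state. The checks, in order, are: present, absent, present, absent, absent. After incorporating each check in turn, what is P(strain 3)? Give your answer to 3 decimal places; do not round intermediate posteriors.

0.518

After 'present': normaliser = 0.15·0.5500 + 0.45·0.1000 + 0.45·0.3500; P(strain 1) ≈ 0.2895, P(strain 2) ≈ 0.1579, P(strain 3) ≈ 0.5526
After 'absent': normaliser = 0.85·0.2895 + 0.55·0.1579 + 0.55·0.5526; P(strain 1) ≈ 0.3864, P(strain 2) ≈ 0.1364, P(strain 3) ≈ 0.4773
After 'present': normaliser = 0.15·0.3864 + 0.45·0.1364 + 0.45·0.4773; P(strain 1) ≈ 0.1735, P(strain 2) ≈ 0.1837, P(strain 3) ≈ 0.6429
After 'absent': normaliser = 0.85·0.1735 + 0.55·0.1837 + 0.55·0.6429; P(strain 1) ≈ 0.2449, P(strain 2) ≈ 0.1678, P(strain 3) ≈ 0.5873
After 'absent': normaliser = 0.85·0.2449 + 0.55·0.1678 + 0.55·0.5873; P(strain 1) ≈ 0.3339, P(strain 2) ≈ 0.1480, P(strain 3) ≈ 0.5181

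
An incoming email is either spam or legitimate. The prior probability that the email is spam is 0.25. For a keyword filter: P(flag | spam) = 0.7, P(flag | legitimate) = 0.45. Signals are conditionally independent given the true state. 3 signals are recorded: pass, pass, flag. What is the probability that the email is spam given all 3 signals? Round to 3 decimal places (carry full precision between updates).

0.134

After 'pass': P(spam) = 0.3·0.2500 / (0.3·0.2500 + 0.55·0.7500) ≈ 0.1538
After 'pass': P(spam) = 0.3·0.1538 / (0.3·0.1538 + 0.55·0.8462) ≈ 0.0902
After 'flag': P(spam) = 0.7·0.0902 / (0.7·0.0902 + 0.45·0.9098) ≈ 0.1337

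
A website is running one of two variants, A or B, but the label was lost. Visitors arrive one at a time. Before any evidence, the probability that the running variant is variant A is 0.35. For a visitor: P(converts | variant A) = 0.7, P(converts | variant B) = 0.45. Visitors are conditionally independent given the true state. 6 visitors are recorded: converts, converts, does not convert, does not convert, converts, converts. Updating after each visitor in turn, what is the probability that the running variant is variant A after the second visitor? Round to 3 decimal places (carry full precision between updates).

Apply Bayes' rule sequentially, carrying P(A) forward.
After 'converts': P(A) = 0.7·0.3500 / (0.7·0.3500 + 0.45·0.6500) ≈ 0.4558
After 'converts': P(A) = 0.7·0.4558 / (0.7·0.4558 + 0.45·0.5442) ≈ 0.5658

0.566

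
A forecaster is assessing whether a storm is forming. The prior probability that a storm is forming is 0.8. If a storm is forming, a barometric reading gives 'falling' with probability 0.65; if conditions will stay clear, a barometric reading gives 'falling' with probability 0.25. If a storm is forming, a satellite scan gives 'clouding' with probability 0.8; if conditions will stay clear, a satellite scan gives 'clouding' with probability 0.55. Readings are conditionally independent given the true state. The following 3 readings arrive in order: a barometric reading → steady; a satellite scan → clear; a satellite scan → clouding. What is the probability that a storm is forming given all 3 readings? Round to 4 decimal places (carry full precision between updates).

After a barometric reading='steady': P(storm) = 0.35·0.8000 / (0.35·0.8000 + 0.75·0.2000) ≈ 0.6512
After a satellite scan='clear': P(storm) = 0.2·0.6512 / (0.2·0.6512 + 0.45·0.3488) ≈ 0.4534
After a satellite scan='clouding': P(storm) = 0.8·0.4534 / (0.8·0.4534 + 0.55·0.5466) ≈ 0.5468

0.5468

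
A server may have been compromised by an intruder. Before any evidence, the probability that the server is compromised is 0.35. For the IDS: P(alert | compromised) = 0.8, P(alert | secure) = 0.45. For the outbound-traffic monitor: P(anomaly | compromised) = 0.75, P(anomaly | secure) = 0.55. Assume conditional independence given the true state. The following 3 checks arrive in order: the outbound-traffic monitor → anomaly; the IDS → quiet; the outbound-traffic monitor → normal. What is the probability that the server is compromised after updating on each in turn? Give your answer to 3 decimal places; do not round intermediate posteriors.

Apply Bayes' rule sequentially, carrying P(compromised) forward.
After the outbound-traffic monitor='anomaly': P(compromised) = 0.75·0.3500 / (0.75·0.3500 + 0.55·0.6500) ≈ 0.4234
After the IDS='quiet': P(compromised) = 0.2·0.4234 / (0.2·0.4234 + 0.55·0.5766) ≈ 0.2107
After the outbound-traffic monitor='normal': P(compromised) = 0.25·0.2107 / (0.25·0.2107 + 0.45·0.7893) ≈ 0.1292

0.129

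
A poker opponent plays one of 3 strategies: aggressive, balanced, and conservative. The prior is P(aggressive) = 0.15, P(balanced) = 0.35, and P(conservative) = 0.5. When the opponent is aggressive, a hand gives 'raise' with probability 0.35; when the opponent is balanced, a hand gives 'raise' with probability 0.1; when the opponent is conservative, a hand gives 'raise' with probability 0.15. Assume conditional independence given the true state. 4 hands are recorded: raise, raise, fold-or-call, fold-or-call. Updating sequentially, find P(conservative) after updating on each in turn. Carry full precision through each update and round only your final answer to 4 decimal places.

0.4340

After 'raise': normaliser = 0.35·0.1500 + 0.1·0.3500 + 0.15·0.5000; P(aggressive) ≈ 0.3231, P(balanced) ≈ 0.2154, P(conservative) ≈ 0.4615
After 'raise': normaliser = 0.35·0.3231 + 0.1·0.2154 + 0.15·0.4615; P(aggressive) ≈ 0.5547, P(balanced) ≈ 0.1057, P(conservative) ≈ 0.3396
After 'fold-or-call': normaliser = 0.65·0.5547 + 0.9·0.1057 + 0.85·0.3396; P(aggressive) ≈ 0.4844, P(balanced) ≈ 0.1278, P(conservative) ≈ 0.3878
After 'fold-or-call': normaliser = 0.65·0.4844 + 0.9·0.1278 + 0.85·0.3878; P(aggressive) ≈ 0.4146, P(balanced) ≈ 0.1514, P(conservative) ≈ 0.4340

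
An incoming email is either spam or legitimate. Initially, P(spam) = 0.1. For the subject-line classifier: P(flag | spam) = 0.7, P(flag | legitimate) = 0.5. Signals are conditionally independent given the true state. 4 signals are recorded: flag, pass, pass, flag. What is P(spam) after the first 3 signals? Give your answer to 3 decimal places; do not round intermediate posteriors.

After 'flag': P(spam) = 0.7·0.1000 / (0.7·0.1000 + 0.5·0.9000) ≈ 0.1346
After 'pass': P(spam) = 0.3·0.1346 / (0.3·0.1346 + 0.5·0.8654) ≈ 0.0854
After 'pass': P(spam) = 0.3·0.0854 / (0.3·0.0854 + 0.5·0.9146) ≈ 0.0530

0.053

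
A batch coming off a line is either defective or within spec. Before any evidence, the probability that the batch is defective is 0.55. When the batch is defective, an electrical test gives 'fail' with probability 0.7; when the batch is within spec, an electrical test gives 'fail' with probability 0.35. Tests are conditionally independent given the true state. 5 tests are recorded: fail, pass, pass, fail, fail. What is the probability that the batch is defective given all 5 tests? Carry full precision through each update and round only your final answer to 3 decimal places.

0.676

Each posterior becomes the prior for the next update.
After 'fail': P(defective) = 0.7·0.5500 / (0.7·0.5500 + 0.35·0.4500) ≈ 0.7097
After 'pass': P(defective) = 0.3·0.7097 / (0.3·0.7097 + 0.65·0.2903) ≈ 0.5301
After 'pass': P(defective) = 0.3·0.5301 / (0.3·0.5301 + 0.65·0.4699) ≈ 0.3424
After 'fail': P(defective) = 0.7·0.3424 / (0.7·0.3424 + 0.35·0.6576) ≈ 0.5101
After 'fail': P(defective) = 0.7·0.5101 / (0.7·0.5101 + 0.35·0.4899) ≈ 0.6756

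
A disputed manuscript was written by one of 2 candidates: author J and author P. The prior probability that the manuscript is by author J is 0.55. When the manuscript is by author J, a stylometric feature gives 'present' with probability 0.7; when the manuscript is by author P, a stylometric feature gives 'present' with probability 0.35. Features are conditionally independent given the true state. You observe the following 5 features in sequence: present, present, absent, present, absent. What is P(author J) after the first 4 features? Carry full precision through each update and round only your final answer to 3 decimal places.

After 'present': P(author J) = 0.7·0.5500 / (0.7·0.5500 + 0.35·0.4500) ≈ 0.7097
After 'present': P(author J) = 0.7·0.7097 / (0.7·0.7097 + 0.35·0.2903) ≈ 0.8302
After 'absent': P(author J) = 0.3·0.8302 / (0.3·0.8302 + 0.65·0.1698) ≈ 0.6929
After 'present': P(author J) = 0.7·0.6929 / (0.7·0.6929 + 0.35·0.3071) ≈ 0.8186

0.819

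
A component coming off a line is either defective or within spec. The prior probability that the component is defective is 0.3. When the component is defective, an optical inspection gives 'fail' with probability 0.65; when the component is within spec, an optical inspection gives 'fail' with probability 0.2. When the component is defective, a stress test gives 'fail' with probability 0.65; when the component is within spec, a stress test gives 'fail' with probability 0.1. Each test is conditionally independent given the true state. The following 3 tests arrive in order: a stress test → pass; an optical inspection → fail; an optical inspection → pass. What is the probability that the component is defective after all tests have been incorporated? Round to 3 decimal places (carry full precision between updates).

0.192

After a stress test='pass': P(defective) = 0.35·0.3000 / (0.35·0.3000 + 0.9·0.7000) ≈ 0.1429
After an optical inspection='fail': P(defective) = 0.65·0.1429 / (0.65·0.1429 + 0.2·0.8571) ≈ 0.3514
After an optical inspection='pass': P(defective) = 0.35·0.3514 / (0.35·0.3514 + 0.8·0.6486) ≈ 0.1916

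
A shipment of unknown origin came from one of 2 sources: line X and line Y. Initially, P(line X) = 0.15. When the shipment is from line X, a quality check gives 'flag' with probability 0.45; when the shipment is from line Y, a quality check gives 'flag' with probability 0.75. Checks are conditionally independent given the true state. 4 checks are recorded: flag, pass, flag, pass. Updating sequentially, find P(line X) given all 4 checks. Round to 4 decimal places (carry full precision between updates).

Each posterior becomes the prior for the next update.
After 'flag': P(line X) = 0.45·0.1500 / (0.45·0.1500 + 0.75·0.8500) ≈ 0.0957
After 'pass': P(line X) = 0.55·0.0957 / (0.55·0.0957 + 0.25·0.9043) ≈ 0.1889
After 'flag': P(line X) = 0.45·0.1889 / (0.45·0.1889 + 0.75·0.8111) ≈ 0.1226
After 'pass': P(line X) = 0.55·0.1226 / (0.55·0.1226 + 0.25·0.8774) ≈ 0.2352

0.2352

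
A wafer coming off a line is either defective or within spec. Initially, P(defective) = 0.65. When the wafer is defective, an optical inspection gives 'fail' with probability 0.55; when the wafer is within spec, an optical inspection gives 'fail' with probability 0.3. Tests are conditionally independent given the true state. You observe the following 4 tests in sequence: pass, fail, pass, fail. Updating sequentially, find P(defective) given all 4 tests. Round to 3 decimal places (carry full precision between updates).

0.721

After 'pass': P(defective) = 0.45·0.6500 / (0.45·0.6500 + 0.7·0.3500) ≈ 0.5442
After 'fail': P(defective) = 0.55·0.5442 / (0.55·0.5442 + 0.3·0.4558) ≈ 0.6864
After 'pass': P(defective) = 0.45·0.6864 / (0.45·0.6864 + 0.7·0.3136) ≈ 0.5846
After 'fail': P(defective) = 0.55·0.5846 / (0.55·0.5846 + 0.3·0.4154) ≈ 0.7206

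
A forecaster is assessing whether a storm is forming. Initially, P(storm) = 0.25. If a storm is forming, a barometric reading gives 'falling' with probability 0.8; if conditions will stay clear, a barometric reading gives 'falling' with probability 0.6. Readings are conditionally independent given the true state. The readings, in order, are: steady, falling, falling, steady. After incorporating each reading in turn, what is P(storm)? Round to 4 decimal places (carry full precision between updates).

0.1290

Apply Bayes' rule sequentially, carrying P(storm) forward.
After 'steady': P(storm) = 0.2·0.2500 / (0.2·0.2500 + 0.4·0.7500) ≈ 0.1429
After 'falling': P(storm) = 0.8·0.1429 / (0.8·0.1429 + 0.6·0.8571) ≈ 0.1818
After 'falling': P(storm) = 0.8·0.1818 / (0.8·0.1818 + 0.6·0.8182) ≈ 0.2286
After 'steady': P(storm) = 0.2·0.2286 / (0.2·0.2286 + 0.4·0.7714) ≈ 0.1290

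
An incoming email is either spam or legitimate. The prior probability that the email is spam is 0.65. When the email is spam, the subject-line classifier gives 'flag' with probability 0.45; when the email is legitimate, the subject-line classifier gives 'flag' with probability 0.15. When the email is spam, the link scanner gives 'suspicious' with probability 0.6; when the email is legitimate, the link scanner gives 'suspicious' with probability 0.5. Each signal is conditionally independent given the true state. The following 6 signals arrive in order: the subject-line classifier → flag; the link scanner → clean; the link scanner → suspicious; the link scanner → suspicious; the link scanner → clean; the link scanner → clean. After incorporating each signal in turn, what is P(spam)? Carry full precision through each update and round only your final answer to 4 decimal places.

Apply Bayes' rule sequentially, carrying P(spam) forward.
After the subject-line classifier='flag': P(spam) = 0.45·0.6500 / (0.45·0.6500 + 0.15·0.3500) ≈ 0.8478
After the link scanner='clean': P(spam) = 0.4·0.8478 / (0.4·0.8478 + 0.5·0.1522) ≈ 0.8168
After the link scanner='suspicious': P(spam) = 0.6·0.8168 / (0.6·0.8168 + 0.5·0.1832) ≈ 0.8425
After the link scanner='suspicious': P(spam) = 0.6·0.8425 / (0.6·0.8425 + 0.5·0.1575) ≈ 0.8652
After the link scanner='clean': P(spam) = 0.4·0.8652 / (0.4·0.8652 + 0.5·0.1348) ≈ 0.8370
After the link scanner='clean': P(spam) = 0.4·0.8370 / (0.4·0.8370 + 0.5·0.1630) ≈ 0.8042

0.8042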